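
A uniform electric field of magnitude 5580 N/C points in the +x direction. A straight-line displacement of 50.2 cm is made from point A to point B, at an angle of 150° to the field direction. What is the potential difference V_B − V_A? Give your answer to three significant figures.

Only the component of displacement along E changes the potential: ΔV = −E·d·cosθ.
ΔV = −(5580 V/m)(0.502 m)cos150° = 2430 V.

2430 V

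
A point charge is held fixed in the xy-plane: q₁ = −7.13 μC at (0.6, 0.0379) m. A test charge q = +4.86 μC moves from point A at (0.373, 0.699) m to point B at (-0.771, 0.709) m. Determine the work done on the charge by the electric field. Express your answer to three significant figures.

The work done by the electric force is W_field = −ΔU = −q(V_B − V_A) = q(V_A − V_B).
At A: distance to the source charge is 0.699 m; V_A = kq₁/r = -9.17×10⁴ V.
At B: distance to the source charge is 1.53 m; V_B = kq₁/r = -4.20×10⁴ V.
ΔV = V_B − V_A = 4.97×10⁴ V.
W_field = −qΔV = −(4.86×10⁻⁶ C)(4.97×10⁴ V) = -0.242 J.

-0.242 J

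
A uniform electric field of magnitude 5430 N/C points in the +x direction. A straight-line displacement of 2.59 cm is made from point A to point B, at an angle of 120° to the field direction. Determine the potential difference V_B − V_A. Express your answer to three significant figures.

Only the component of displacement along E changes the potential: ΔV = −E·d·cosθ.
ΔV = −(5430 V/m)(0.0259 m)cos120° = 70.3 V.

70.3 V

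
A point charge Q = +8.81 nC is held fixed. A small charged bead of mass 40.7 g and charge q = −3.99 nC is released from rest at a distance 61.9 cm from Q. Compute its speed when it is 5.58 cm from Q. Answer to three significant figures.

0.0159 m/s

Only the electrostatic force acts, so mechanical energy is conserved: ½mv² = U₁ − U₂ = kQq(1/r₁ − 1/r₂).
U₁ − U₂ = (8.99×10⁹ N·m²/C²)(8.81×10⁻⁹ C)(-3.99×10⁻⁹ C)(1/0.619 − 1/0.0558) = 5.15×10⁻⁶ J.
v = √(2·5.15×10⁻⁶/0.0407) = 0.0159 m/s.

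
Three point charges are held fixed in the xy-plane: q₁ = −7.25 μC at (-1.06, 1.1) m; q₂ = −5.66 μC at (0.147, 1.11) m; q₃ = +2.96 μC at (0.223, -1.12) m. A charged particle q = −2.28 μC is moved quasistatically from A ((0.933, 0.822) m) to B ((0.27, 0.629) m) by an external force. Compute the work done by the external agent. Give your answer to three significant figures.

0.121 J

For quasistatic motion the external work equals the change in potential energy: W_ext = qΔV = q(V_B − V_A).
At A: distances to the source charges are 2.01 m, 0.837 m, 2.07 m; V_A = Σ kqᵢ/rᵢ = -8.03×10⁴ V.
At B: distances to the source charges are 1.41 m, 0.496 m, 1.75 m; V_B = Σ kqᵢ/rᵢ = -1.33×10⁵ V.
ΔV = V_B − V_A = -5.32×10⁴ V.
W_ext = qΔV = (-2.28×10⁻⁶ C)(-5.32×10⁴ V) = 0.121 J.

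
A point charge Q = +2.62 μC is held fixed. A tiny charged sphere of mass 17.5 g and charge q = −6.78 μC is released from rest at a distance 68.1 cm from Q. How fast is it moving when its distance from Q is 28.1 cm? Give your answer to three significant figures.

Only the electrostatic force acts, so mechanical energy is conserved: ½mv² = U₁ − U₂ = kQq(1/r₁ − 1/r₂).
U₁ − U₂ = (8.99×10⁹ N·m²/C²)(2.62×10⁻⁶ C)(-6.78×10⁻⁶ C)(1/0.681 − 1/0.281) = 0.334 J.
v = √(2·0.334/0.0175) = 6.18 m/s.

6.18 m/s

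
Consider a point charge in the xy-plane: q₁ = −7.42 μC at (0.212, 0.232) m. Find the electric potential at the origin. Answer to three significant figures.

-2.12×10⁵ V

The total potential is the scalar sum of each charge's contribution, V = Σ kqᵢ/rᵢ.
Distances from the field point to each charge: r₁ = 0.314 m.
V = k[(-7.42×10⁻⁶)/(0.314)] = -2.12×10⁵ V.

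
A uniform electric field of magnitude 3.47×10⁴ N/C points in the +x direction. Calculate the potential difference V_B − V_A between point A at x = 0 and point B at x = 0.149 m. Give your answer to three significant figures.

-5170 V

In a uniform field, potential decreases in the direction of E: V_B − V_A = −E·Δx.
V_B − V_A = −(3.47×10⁴ V/m)(0.149 m) = -5170 V.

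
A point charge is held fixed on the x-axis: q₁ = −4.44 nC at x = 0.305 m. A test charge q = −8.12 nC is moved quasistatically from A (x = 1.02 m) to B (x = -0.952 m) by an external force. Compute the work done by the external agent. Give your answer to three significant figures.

For quasistatic motion the external work equals the change in potential energy: W_ext = qΔV = q(V_B − V_A).
At A: distance to the source charge is 0.715 m; V_A = kq₁/r = -55.8 V.
At B: distance to the source charge is 1.26 m; V_B = kq₁/r = -31.8 V.
ΔV = V_B − V_A = 24.1 V.
W_ext = qΔV = (-8.12×10⁻⁹ C)(24.1 V) = -1.95×10⁻⁷ J.

-1.95×10⁻⁷ J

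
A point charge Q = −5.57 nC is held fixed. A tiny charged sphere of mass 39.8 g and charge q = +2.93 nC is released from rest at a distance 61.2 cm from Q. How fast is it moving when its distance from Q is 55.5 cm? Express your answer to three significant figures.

1.11×10⁻³ m/s

Only the electrostatic force acts, so mechanical energy is conserved: ½mv² = U₁ − U₂ = kQq(1/r₁ − 1/r₂).
U₁ − U₂ = (8.99×10⁹ N·m²/C²)(-5.57×10⁻⁹ C)(2.93×10⁻⁹ C)(1/0.612 − 1/0.555) = 2.46×10⁻⁸ J.
v = √(2·2.46×10⁻⁸/0.0398) = 1.11×10⁻³ m/s.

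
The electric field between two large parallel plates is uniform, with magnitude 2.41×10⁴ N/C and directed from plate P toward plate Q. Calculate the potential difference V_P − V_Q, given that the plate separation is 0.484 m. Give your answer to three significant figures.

In a uniform field, potential decreases in the direction of E: ΔV = −E·d for a displacement d parallel to E.
Going from Q to P is a displacement of 0.484 m opposite to the field, so V_P − V_Q = +Ed = 1.17×10⁴ V.

1.17×10⁴ V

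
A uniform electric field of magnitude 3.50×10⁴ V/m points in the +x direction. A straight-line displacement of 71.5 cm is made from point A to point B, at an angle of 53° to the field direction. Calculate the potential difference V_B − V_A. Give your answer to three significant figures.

-1.51×10⁴ V

Only the component of displacement along E changes the potential: ΔV = −E·d·cosθ.
ΔV = −(3.50×10⁴ V/m)(0.715 m)cos53° = -1.51×10⁴ V.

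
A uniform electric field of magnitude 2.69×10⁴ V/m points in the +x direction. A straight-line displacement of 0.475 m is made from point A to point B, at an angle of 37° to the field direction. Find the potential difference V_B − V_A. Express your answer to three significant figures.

Only the component of displacement along E changes the potential: ΔV = −E·d·cosθ.
ΔV = −(2.69×10⁴ V/m)(0.475 m)cos37° = -1.02×10⁴ V.

-1.02×10⁴ V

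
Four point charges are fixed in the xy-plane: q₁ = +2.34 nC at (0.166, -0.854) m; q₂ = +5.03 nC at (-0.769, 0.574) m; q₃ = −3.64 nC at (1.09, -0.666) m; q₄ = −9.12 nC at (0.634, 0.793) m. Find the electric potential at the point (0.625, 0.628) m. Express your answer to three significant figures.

The total potential is the scalar sum of each charge's contribution, V = Σ kqᵢ/rᵢ.
Distances from the field point to each charge: r₁ = 1.55 m, r₂ = 1.40 m, r₃ = 1.38 m, r₄ = 0.165 m.
V = k[(2.34×10⁻⁹)/(1.55) + (5.03×10⁻⁹)/(1.40) + (-3.64×10⁻⁹)/(1.38) + (-9.12×10⁻⁹)/(0.165)] = -474 V.

-474 V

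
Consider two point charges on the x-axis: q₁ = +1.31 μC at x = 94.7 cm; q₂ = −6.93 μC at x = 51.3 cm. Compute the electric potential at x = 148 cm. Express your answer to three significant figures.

-4.23×10⁴ V

Electric potential is a scalar, so the contributions from each charge add algebraically: V = Σ kqᵢ/rᵢ.
Distances from the field point to each charge: r₁ = 0.533 m, r₂ = 0.967 m.
V = k[(1.31×10⁻⁶)/(0.533) + (-6.93×10⁻⁶)/(0.967)] = -4.23×10⁴ V.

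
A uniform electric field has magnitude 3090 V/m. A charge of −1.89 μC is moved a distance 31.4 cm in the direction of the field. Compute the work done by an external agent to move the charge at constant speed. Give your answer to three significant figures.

The potential change for a displacement 31.4 cm in the direction of the field is ΔV = −Ed = -970 V.
W_ext = qΔV = 1.83×10⁻³ J.

1.83×10⁻³ J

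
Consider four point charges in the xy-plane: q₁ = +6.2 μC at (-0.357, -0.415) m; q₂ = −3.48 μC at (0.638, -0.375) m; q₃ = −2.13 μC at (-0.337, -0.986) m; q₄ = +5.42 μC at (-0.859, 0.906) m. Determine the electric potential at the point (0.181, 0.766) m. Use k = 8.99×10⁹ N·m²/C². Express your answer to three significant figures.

5.34×10⁴ V

The total potential is the scalar sum of each charge's contribution, V = Σ kqᵢ/rᵢ.
Distances from the field point to each charge: r₁ = 1.30 m, r₂ = 1.23 m, r₃ = 1.83 m, r₄ = 1.05 m.
V = k[(6.20×10⁻⁶)/(1.30) + (-3.48×10⁻⁶)/(1.23) + (-2.13×10⁻⁶)/(1.83) + (5.42×10⁻⁶)/(1.05)] = 5.34×10⁴ V.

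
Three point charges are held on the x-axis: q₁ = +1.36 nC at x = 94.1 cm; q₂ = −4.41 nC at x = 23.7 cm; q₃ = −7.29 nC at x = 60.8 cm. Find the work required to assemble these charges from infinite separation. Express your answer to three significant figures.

The assembly work is the sum of pairwise potential energies, U = Σ_{i<j} kqᵢqⱼ/rᵢⱼ.
Pair separations: r₁₂ = 0.704 m, r₁₃ = 0.333 m, r₂₃ = 0.371 m.
U = (-7.66×10⁻⁸) + (-2.68×10⁻⁷) + (7.79×10⁻⁷) = 4.35×10⁻⁷ J.

4.35×10⁻⁷ J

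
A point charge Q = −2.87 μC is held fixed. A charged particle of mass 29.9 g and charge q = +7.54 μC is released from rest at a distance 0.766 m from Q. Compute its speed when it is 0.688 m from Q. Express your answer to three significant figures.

1.39 m/s

Only the electrostatic force acts, so mechanical energy is conserved: ½mv² = U₁ − U₂ = kQq(1/r₁ − 1/r₂).
U₁ − U₂ = (8.99×10⁹ N·m²/C²)(-2.87×10⁻⁶ C)(7.54×10⁻⁶ C)(1/0.766 − 1/0.688) = 0.0288 J.
v = √(2·0.0288/0.0299) = 1.39 m/s.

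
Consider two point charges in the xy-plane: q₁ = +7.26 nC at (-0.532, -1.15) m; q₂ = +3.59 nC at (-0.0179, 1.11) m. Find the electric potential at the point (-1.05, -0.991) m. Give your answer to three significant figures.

134 V

Electric potential is a scalar, so the contributions from each charge add algebraically: V = Σ kqᵢ/rᵢ.
Distances from the field point to each charge: r₁ = 0.542 m, r₂ = 2.34 m.
V = k[(7.26×10⁻⁹)/(0.542) + (3.59×10⁻⁹)/(2.34)] = 134 V.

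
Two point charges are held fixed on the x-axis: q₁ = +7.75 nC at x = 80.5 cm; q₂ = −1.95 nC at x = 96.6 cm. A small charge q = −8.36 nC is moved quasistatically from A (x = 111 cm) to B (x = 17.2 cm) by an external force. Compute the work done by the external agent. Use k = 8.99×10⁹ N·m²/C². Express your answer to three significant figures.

For quasistatic motion the external work equals the change in potential energy: W_ext = qΔV = q(V_B − V_A).
At A: distances to the source charges are 0.305 m, 0.144 m; V_A = Σ kqᵢ/rᵢ = 107 V.
At B: distances to the source charges are 0.633 m, 0.794 m; V_B = Σ kqᵢ/rᵢ = 88.0 V.
ΔV = V_B − V_A = -18.7 V.
W_ext = qΔV = (-8.36×10⁻⁹ C)(-18.7 V) = 1.56×10⁻⁷ J.

1.56×10⁻⁷ J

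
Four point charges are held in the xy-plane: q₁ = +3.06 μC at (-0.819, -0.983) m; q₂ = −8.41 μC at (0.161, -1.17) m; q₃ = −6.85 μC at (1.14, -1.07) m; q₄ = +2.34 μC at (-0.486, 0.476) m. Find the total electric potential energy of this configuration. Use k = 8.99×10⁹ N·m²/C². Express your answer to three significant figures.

The assembly work is the sum of pairwise potential energies, U = Σ_{i<j} kqᵢqⱼ/rᵢⱼ.
Pair separations: r₁₂ = 0.998 m, r₁₃ = 1.96 m, r₁₄ = 1.50 m, r₂₃ = 0.984 m, r₂₄ = 1.77 m, r₃₄ = 2.24 m.
Summing all 6 pair terms gives U = 0.0770 J.

0.0770 J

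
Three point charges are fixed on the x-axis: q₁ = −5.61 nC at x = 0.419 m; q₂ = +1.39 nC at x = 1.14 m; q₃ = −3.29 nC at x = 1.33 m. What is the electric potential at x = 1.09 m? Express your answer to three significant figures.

51.5 V

The total potential is the scalar sum of each charge's contribution, V = Σ kqᵢ/rᵢ.
Distances from the field point to each charge: r₁ = 0.671 m, r₂ = 0.0500 m, r₃ = 0.240 m.
V = k[(-5.61×10⁻⁹)/(0.671) + (1.39×10⁻⁹)/(0.0500) + (-3.29×10⁻⁹)/(0.240)] = 51.5 V.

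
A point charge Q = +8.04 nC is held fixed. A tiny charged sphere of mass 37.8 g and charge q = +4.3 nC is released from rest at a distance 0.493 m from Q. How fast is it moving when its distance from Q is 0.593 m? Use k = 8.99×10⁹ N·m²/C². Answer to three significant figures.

2.37×10⁻³ m/s

Only the electrostatic force acts, so mechanical energy is conserved: ½mv² = U₁ − U₂ = kQq(1/r₁ − 1/r₂).
U₁ − U₂ = (8.99×10⁹ N·m²/C²)(8.04×10⁻⁹ C)(4.30×10⁻⁹ C)(1/0.493 − 1/0.593) = 1.06×10⁻⁷ J.
v = √(2·1.06×10⁻⁷/0.0378) = 2.37×10⁻³ m/s.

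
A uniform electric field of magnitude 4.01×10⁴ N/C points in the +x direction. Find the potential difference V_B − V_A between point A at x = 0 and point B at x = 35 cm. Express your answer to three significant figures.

-1.40×10⁴ V

In a uniform field, potential decreases in the direction of E: V_B − V_A = −E·Δx.
V_B − V_A = −(4.01×10⁴ V/m)(0.350 m) = -1.40×10⁴ V.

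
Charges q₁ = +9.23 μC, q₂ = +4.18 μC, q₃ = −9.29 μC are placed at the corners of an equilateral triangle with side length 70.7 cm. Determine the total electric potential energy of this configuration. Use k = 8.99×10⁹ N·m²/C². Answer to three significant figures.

-1.09 J

The assembly work is the sum of pairwise potential energies, U = Σ_{i<j} kqᵢqⱼ/rᵢⱼ.
All three pair separations equal the side length, 0.707 m.
U = (0.491) + (-1.09) + (-0.494) = -1.09 J.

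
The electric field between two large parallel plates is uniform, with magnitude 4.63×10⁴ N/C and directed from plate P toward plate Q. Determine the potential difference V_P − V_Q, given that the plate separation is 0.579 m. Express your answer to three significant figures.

In a uniform field, potential decreases in the direction of E: ΔV = −E·d for a displacement d parallel to E.
Going from Q to P is a displacement of 0.579 m opposite to the field, so V_P − V_Q = +Ed = 2.68×10⁴ V.

2.68×10⁴ V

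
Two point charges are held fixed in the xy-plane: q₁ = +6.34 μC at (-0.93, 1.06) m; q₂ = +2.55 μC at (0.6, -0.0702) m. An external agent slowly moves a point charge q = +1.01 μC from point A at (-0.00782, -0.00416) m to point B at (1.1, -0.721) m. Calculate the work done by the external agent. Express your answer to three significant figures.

For quasistatic motion the external work equals the change in potential energy: W_ext = qΔV = q(V_B − V_A).
At A: distances to the source charges are 1.41 m, 0.611 m; V_A = Σ kqᵢ/rᵢ = 7.80×10⁴ V.
At B: distances to the source charges are 2.70 m, 0.821 m; V_B = Σ kqᵢ/rᵢ = 4.90×10⁴ V.
ΔV = V_B − V_A = -2.89×10⁴ V.
W_ext = qΔV = (1.01×10⁻⁶ C)(-2.89×10⁴ V) = -0.0292 J.

-0.0292 J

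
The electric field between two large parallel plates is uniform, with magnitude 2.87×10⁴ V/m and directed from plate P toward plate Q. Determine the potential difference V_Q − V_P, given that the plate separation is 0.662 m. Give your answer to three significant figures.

In a uniform field, potential decreases in the direction of E: ΔV = −E·d for a displacement d parallel to E.
Going from P to Q is a displacement of 0.662 m along the field, so V_Q − V_P = −Ed = -1.90×10⁴ V.

-1.90×10⁴ V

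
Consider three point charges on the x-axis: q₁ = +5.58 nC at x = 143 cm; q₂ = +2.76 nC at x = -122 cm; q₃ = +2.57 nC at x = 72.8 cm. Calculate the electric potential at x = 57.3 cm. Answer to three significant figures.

221 V

The total potential is the scalar sum of each charge's contribution, V = Σ kqᵢ/rᵢ.
Distances from the field point to each charge: r₁ = 0.857 m, r₂ = 1.79 m, r₃ = 0.155 m.
V = k[(5.58×10⁻⁹)/(0.857) + (2.76×10⁻⁹)/(1.79) + (2.57×10⁻⁹)/(0.155)] = 221 V.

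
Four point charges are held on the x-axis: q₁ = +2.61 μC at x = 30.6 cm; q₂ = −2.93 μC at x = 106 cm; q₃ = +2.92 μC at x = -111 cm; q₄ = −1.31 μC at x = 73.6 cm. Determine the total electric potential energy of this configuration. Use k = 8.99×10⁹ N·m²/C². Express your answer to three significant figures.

The work to assemble the configuration equals its total potential energy, U = Σ kqᵢqⱼ/rᵢⱼ over all pairs.
Pair separations: r₁₂ = 0.754 m, r₁₃ = 1.42 m, r₁₄ = 0.430 m, r₂₃ = 2.17 m, r₂₄ = 0.324 m, r₃₄ = 1.85 m.
Summing all 6 pair terms gives U = -0.0618 J.

-0.0618 J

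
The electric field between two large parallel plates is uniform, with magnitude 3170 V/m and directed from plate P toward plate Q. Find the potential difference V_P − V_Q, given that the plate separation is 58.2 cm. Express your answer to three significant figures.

In a uniform field, potential decreases in the direction of E: ΔV = −E·d for a displacement d parallel to E.
Going from Q to P is a displacement of 58.2 cm opposite to the field, so V_P − V_Q = +Ed = 1840 V.

1840 V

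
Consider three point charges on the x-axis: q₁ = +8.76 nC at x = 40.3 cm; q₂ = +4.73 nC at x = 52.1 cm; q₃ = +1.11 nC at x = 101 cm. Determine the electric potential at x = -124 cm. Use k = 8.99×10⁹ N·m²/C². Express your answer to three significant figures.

76.5 V

Electric potential is a scalar, so the contributions from each charge add algebraically: V = Σ kqᵢ/rᵢ.
Distances from the field point to each charge: r₁ = 1.64 m, r₂ = 1.76 m, r₃ = 2.25 m.
V = k[(8.76×10⁻⁹)/(1.64) + (4.73×10⁻⁹)/(1.76) + (1.11×10⁻⁹)/(2.25)] = 76.5 V.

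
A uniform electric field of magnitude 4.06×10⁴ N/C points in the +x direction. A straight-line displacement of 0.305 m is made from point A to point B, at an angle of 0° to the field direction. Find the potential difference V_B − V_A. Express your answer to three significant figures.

-1.24×10⁴ V

Only the component of displacement along E changes the potential: ΔV = −E·d·cosθ.
ΔV = −(4.06×10⁴ V/m)(0.305 m)cos0° = -1.24×10⁴ V.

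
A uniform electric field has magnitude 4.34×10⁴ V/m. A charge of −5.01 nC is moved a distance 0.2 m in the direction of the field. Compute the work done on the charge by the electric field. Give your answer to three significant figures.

-4.35×10⁻⁵ J

The potential change for a displacement 0.2 m in the direction of the field is ΔV = −Ed = -8680 V.
W_field = −qΔV = -4.35×10⁻⁵ J.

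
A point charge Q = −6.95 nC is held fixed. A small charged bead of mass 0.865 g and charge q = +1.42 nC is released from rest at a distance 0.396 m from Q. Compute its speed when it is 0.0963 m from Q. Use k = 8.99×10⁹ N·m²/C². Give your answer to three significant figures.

0.0402 m/s

Only the electrostatic force acts, so mechanical energy is conserved: ½mv² = U₁ − U₂ = kQq(1/r₁ − 1/r₂).
U₁ − U₂ = (8.99×10⁹ N·m²/C²)(-6.95×10⁻⁹ C)(1.42×10⁻⁹ C)(1/0.396 − 1/0.0963) = 6.97×10⁻⁷ J.
v = √(2·6.97×10⁻⁷/8.65×10⁻⁴) = 0.0402 m/s.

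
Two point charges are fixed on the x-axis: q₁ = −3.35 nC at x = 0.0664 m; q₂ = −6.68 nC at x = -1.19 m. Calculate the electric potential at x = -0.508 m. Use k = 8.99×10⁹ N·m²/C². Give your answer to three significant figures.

-140 V

The total potential is the scalar sum of each charge's contribution, V = Σ kqᵢ/rᵢ.
Distances from the field point to each charge: r₁ = 0.574 m, r₂ = 0.682 m.
V = k[(-3.35×10⁻⁹)/(0.574) + (-6.68×10⁻⁹)/(0.682)] = -140 V.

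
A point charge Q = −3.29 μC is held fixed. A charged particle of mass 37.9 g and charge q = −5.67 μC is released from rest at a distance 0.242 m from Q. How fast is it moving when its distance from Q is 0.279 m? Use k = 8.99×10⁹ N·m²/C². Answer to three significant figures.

2.20 m/s

Only the electrostatic force acts, so mechanical energy is conserved: ½mv² = U₁ − U₂ = kQq(1/r₁ − 1/r₂).
U₁ − U₂ = (8.99×10⁹ N·m²/C²)(-3.29×10⁻⁶ C)(-5.67×10⁻⁶ C)(1/0.242 − 1/0.279) = 0.0919 J.
v = √(2·0.0919/0.0379) = 2.20 m/s.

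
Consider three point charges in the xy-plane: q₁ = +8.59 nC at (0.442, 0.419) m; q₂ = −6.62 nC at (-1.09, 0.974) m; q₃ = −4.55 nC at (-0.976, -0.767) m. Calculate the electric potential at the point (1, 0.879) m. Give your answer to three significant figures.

62.4 V

Electric potential is a scalar, so the contributions from each charge add algebraically: V = Σ kqᵢ/rᵢ.
Distances from the field point to each charge: r₁ = 0.723 m, r₂ = 2.09 m, r₃ = 2.57 m.
V = k[(8.59×10⁻⁹)/(0.723) + (-6.62×10⁻⁹)/(2.09) + (-4.55×10⁻⁹)/(2.57)] = 62.4 V.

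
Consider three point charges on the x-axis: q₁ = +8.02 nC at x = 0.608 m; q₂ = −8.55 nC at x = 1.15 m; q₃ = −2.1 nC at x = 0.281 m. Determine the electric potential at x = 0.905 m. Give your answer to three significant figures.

-101 V

Electric potential is a scalar, so the contributions from each charge add algebraically: V = Σ kqᵢ/rᵢ.
Distances from the field point to each charge: r₁ = 0.297 m, r₂ = 0.245 m, r₃ = 0.624 m.
V = k[(8.02×10⁻⁹)/(0.297) + (-8.55×10⁻⁹)/(0.245) + (-2.10×10⁻⁹)/(0.624)] = -101 V.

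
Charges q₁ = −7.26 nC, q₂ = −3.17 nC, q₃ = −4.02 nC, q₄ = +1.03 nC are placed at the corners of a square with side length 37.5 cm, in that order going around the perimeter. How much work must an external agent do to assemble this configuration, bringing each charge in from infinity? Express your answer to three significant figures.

The work to assemble the configuration equals its total potential energy, U = Σ kqᵢqⱼ/rᵢⱼ over all pairs.
The four side pairs have separation 0.375 m and the two diagonal pairs 0.530 m.
Summing all 6 pair terms gives U = 1.02×10⁻⁶ J.

1.02×10⁻⁶ J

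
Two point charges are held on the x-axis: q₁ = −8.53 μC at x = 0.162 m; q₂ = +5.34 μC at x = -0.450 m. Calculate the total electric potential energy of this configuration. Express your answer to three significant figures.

The assembly work is the sum of pairwise potential energies, U = Σ_{i<j} kqᵢqⱼ/rᵢⱼ.
Pair separations: r₁₂ = 0.612 m.
U = (-0.669) = -0.669 J.

-0.669 J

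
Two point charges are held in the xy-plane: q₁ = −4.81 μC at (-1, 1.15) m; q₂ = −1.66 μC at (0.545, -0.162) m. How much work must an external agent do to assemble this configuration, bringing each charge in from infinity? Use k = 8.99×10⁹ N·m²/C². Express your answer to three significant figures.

0.0354 J

The work to assemble the configuration equals its total potential energy, U = Σ kqᵢqⱼ/rᵢⱼ over all pairs.
Pair separations: r₁₂ = 2.03 m.
U = (0.0354) = 0.0354 J.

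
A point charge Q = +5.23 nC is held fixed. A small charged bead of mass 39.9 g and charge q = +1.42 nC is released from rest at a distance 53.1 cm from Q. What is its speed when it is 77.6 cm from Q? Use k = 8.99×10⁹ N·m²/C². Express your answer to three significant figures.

Only the electrostatic force acts, so mechanical energy is conserved: ½mv² = U₁ − U₂ = kQq(1/r₁ − 1/r₂).
U₁ − U₂ = (8.99×10⁹ N·m²/C²)(5.23×10⁻⁹ C)(1.42×10⁻⁹ C)(1/0.531 − 1/0.776) = 3.97×10⁻⁸ J.
v = √(2·3.97×10⁻⁸/0.0399) = 1.41×10⁻³ m/s.

1.41×10⁻³ m/s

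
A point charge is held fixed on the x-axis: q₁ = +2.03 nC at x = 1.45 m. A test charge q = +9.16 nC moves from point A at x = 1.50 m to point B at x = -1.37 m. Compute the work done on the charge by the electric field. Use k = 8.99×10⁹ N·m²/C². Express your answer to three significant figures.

3.28×10⁻⁶ J

The work done by the electric force is W_field = −ΔU = −q(V_B − V_A) = q(V_A − V_B).
At A: distance to the source charge is 0.0500 m; V_A = kq₁/r = 365 V.
At B: distance to the source charge is 2.82 m; V_B = kq₁/r = 6.47 V.
ΔV = V_B − V_A = -359 V.
W_field = −qΔV = −(9.16×10⁻⁹ C)(-359 V) = 3.28×10⁻⁶ J.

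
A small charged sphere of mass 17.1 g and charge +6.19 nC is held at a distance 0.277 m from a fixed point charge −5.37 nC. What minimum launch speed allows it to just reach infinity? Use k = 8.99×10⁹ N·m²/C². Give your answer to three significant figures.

0.0112 m/s

To just escape, total mechanical energy must reach zero at infinity: ½mv²_min + U = 0, so ½mv²_min = −U = |kQq|/r.
|U| = |kQq|/r = (8.99×10⁹ N·m²/C²)(5.37×10⁻⁹)(6.19×10⁻⁹)/(0.277) = 1.08×10⁻⁶ J.
v_min = √(2|U|/m) = √(2·1.08×10⁻⁶/0.0171) = 0.0112 m/s.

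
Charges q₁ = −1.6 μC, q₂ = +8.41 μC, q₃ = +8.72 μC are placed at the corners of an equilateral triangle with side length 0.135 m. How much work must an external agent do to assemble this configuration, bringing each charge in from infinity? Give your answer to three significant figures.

The assembly work is the sum of pairwise potential energies, U = Σ_{i<j} kqᵢqⱼ/rᵢⱼ.
All three pair separations equal the side length, 0.135 m.
U = (-0.896) + (-0.929) + (4.88) = 3.06 J.

3.06 J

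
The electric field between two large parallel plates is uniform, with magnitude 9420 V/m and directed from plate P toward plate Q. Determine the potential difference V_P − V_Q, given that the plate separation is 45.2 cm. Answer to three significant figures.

4260 V

In a uniform field, potential decreases in the direction of E: ΔV = −E·d for a displacement d parallel to E.
Going from Q to P is a displacement of 45.2 cm opposite to the field, so V_P − V_Q = +Ed = 4260 V.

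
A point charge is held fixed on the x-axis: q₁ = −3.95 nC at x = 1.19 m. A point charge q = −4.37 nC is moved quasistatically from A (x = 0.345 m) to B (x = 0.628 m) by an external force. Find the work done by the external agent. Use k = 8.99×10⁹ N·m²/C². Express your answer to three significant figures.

9.25×10⁻⁸ J

For quasistatic motion the external work equals the change in potential energy: W_ext = qΔV = q(V_B − V_A).
At A: distance to the source charge is 0.845 m; V_A = kq₁/r = -42.0 V.
At B: distance to the source charge is 0.562 m; V_B = kq₁/r = -63.2 V.
ΔV = V_B − V_A = -21.2 V.
W_ext = qΔV = (-4.37×10⁻⁹ C)(-21.2 V) = 9.25×10⁻⁸ J.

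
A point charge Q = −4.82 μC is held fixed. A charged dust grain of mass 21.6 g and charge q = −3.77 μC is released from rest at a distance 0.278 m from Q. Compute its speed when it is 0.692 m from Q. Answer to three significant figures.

Only the electrostatic force acts, so mechanical energy is conserved: ½mv² = U₁ − U₂ = kQq(1/r₁ − 1/r₂).
U₁ − U₂ = (8.99×10⁹ N·m²/C²)(-4.82×10⁻⁶ C)(-3.77×10⁻⁶ C)(1/0.278 − 1/0.692) = 0.352 J.
v = √(2·0.352/0.0216) = 5.71 m/s.

5.71 m/s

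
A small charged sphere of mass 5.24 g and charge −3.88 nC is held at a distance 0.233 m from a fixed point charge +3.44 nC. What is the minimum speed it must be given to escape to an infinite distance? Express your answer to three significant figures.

To just escape, total mechanical energy must reach zero at infinity: ½mv²_min + U = 0, so ½mv²_min = −U = |kQq|/r.
|U| = |kQq|/r = (8.99×10⁹ N·m²/C²)(3.44×10⁻⁹)(3.88×10⁻⁹)/(0.233) = 5.15×10⁻⁷ J.
v_min = √(2|U|/m) = √(2·5.15×10⁻⁷/5.24×10⁻³) = 0.0140 m/s.

0.0140 m/s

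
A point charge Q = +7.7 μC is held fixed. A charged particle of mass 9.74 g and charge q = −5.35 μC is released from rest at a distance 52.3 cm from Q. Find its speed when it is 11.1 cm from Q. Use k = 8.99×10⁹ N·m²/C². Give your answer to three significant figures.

23.2 m/s

Only the electrostatic force acts, so mechanical energy is conserved: ½mv² = U₁ − U₂ = kQq(1/r₁ − 1/r₂).
U₁ − U₂ = (8.99×10⁹ N·m²/C²)(7.70×10⁻⁶ C)(-5.35×10⁻⁶ C)(1/0.523 − 1/0.111) = 2.63 J.
v = √(2·2.63/9.74×10⁻³) = 23.2 m/s.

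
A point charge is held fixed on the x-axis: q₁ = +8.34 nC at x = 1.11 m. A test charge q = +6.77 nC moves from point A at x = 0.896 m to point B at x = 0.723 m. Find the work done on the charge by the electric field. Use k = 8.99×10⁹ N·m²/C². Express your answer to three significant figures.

The work done by the electric force is W_field = −ΔU = −q(V_B − V_A) = q(V_A − V_B).
At A: distance to the source charge is 0.214 m; V_A = kq₁/r = 350 V.
At B: distance to the source charge is 0.387 m; V_B = kq₁/r = 194 V.
ΔV = V_B − V_A = -157 V.
W_field = −qΔV = −(6.77×10⁻⁹ C)(-157 V) = 1.06×10⁻⁶ J.

1.06×10⁻⁶ J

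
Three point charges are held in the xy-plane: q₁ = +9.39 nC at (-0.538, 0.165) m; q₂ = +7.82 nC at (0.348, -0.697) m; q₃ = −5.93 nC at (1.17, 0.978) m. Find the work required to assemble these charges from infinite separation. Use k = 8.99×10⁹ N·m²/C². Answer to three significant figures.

4.60×10⁻⁸ J

The work to assemble the configuration equals its total potential energy, U = Σ kqᵢqⱼ/rᵢⱼ over all pairs.
Pair separations: r₁₂ = 1.24 m, r₁₃ = 1.89 m, r₂₃ = 1.87 m.
U = (5.34×10⁻⁷) + (-2.65×10⁻⁷) + (-2.23×10⁻⁷) = 4.60×10⁻⁸ J.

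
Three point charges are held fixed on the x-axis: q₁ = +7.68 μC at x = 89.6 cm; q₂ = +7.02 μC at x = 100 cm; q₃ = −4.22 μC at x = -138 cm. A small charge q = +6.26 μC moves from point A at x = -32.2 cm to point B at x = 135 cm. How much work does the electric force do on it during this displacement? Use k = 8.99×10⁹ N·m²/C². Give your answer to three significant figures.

-1.56 J

The work done by the electric force is W_field = −ΔU = −q(V_B − V_A) = q(V_A − V_B).
At A: distances to the source charges are 1.22 m, 1.32 m, 1.06 m; V_A = Σ kqᵢ/rᵢ = 6.86×10⁴ V.
At B: distances to the source charges are 0.454 m, 0.350 m, 2.73 m; V_B = Σ kqᵢ/rᵢ = 3.18×10⁵ V.
ΔV = V_B − V_A = 2.50×10⁵ V.
W_field = −qΔV = −(6.26×10⁻⁶ C)(2.50×10⁵ V) = -1.56 J.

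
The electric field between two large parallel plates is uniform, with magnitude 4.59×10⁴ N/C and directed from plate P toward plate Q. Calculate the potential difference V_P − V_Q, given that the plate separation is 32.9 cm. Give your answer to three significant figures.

In a uniform field, potential decreases in the direction of E: ΔV = −E·d for a displacement d parallel to E.
Going from Q to P is a displacement of 32.9 cm opposite to the field, so V_P − V_Q = +Ed = 1.51×10⁴ V.

1.51×10⁴ V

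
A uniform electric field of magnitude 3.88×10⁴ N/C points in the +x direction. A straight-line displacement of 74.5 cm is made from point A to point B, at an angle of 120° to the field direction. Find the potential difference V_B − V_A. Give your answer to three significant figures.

Only the component of displacement along E changes the potential: ΔV = −E·d·cosθ.
ΔV = −(3.88×10⁴ V/m)(0.745 m)cos120° = 1.45×10⁴ V.

1.45×10⁴ V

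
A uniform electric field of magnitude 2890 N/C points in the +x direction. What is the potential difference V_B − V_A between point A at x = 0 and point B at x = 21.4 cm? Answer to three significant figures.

-618 V

In a uniform field, potential decreases in the direction of E: V_B − V_A = −E·Δx.
V_B − V_A = −(2890 V/m)(0.214 m) = -618 V.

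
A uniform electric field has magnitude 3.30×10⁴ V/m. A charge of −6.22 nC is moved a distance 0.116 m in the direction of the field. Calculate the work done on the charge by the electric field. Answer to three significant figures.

-2.38×10⁻⁵ J

The potential change for a displacement 0.116 m in the direction of the field is ΔV = −Ed = -3830 V.
W_field = −qΔV = -2.38×10⁻⁵ J.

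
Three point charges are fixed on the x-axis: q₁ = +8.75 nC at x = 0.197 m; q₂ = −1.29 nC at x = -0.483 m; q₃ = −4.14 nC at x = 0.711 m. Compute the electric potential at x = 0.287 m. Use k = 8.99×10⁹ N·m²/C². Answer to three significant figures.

Electric potential is a scalar, so the contributions from each charge add algebraically: V = Σ kqᵢ/rᵢ.
Distances from the field point to each charge: r₁ = 0.0900 m, r₂ = 0.770 m, r₃ = 0.424 m.
V = k[(8.75×10⁻⁹)/(0.0900) + (-1.29×10⁻⁹)/(0.770) + (-4.14×10⁻⁹)/(0.424)] = 771 V.

771 V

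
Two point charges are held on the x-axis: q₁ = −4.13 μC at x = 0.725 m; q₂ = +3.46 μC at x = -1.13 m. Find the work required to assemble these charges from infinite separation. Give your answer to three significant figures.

The work to assemble the configuration equals its total potential energy, U = Σ kqᵢqⱼ/rᵢⱼ over all pairs.
Pair separations: r₁₂ = 1.85 m.
U = (-0.0693) = -0.0693 J.

-0.0693 J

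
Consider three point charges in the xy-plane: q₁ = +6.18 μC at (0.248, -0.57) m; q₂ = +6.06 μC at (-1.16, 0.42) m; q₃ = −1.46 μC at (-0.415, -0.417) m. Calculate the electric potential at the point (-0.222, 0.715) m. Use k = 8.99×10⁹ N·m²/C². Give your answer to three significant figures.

8.46×10⁴ V

The total potential is the scalar sum of each charge's contribution, V = Σ kqᵢ/rᵢ.
Distances from the field point to each charge: r₁ = 1.37 m, r₂ = 0.983 m, r₃ = 1.15 m.
V = k[(6.18×10⁻⁶)/(1.37) + (6.06×10⁻⁶)/(0.983) + (-1.46×10⁻⁶)/(1.15)] = 8.46×10⁴ V.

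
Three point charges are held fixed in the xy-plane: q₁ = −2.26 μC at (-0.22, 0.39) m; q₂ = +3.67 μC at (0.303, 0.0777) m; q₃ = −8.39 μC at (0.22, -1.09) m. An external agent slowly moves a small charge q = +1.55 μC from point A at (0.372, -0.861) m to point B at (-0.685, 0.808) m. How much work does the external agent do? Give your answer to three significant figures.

For quasistatic motion the external work equals the change in potential energy: W_ext = qΔV = q(V_B − V_A).
At A: distances to the source charges are 1.38 m, 0.941 m, 0.275 m; V_A = Σ kqᵢ/rᵢ = -2.54×10⁵ V.
At B: distances to the source charges are 0.625 m, 1.23 m, 2.10 m; V_B = Σ kqᵢ/rᵢ = -4.15×10⁴ V.
ΔV = V_B − V_A = 2.13×10⁵ V.
W_ext = qΔV = (1.55×10⁻⁶ C)(2.13×10⁵ V) = 0.329 J.

0.329 J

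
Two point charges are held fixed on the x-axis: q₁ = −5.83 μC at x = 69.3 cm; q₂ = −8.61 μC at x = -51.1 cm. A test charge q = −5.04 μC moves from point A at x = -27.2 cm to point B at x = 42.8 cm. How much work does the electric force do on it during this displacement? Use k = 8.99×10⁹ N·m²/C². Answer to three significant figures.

The work done by the electric force is W_field = −ΔU = −q(V_B − V_A) = q(V_A − V_B).
At A: distances to the source charges are 0.965 m, 0.239 m; V_A = Σ kqᵢ/rᵢ = -3.78×10⁵ V.
At B: distances to the source charges are 0.265 m, 0.939 m; V_B = Σ kqᵢ/rᵢ = -2.80×10⁵ V.
ΔV = V_B − V_A = 9.80×10⁴ V.
W_field = −qΔV = −(-5.04×10⁻⁶ C)(9.80×10⁴ V) = 0.494 J.

0.494 J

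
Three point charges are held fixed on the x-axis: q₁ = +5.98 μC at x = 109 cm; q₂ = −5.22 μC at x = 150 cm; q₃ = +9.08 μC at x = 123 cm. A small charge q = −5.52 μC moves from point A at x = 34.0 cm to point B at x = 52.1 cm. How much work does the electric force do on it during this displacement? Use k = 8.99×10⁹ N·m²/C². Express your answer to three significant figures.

The work done by the electric force is W_field = −ΔU = −q(V_B − V_A) = q(V_A − V_B).
At A: distances to the source charges are 0.750 m, 1.16 m, 0.890 m; V_A = Σ kqᵢ/rᵢ = 1.23×10⁵ V.
At B: distances to the source charges are 0.569 m, 0.979 m, 0.709 m; V_B = Σ kqᵢ/rᵢ = 1.62×10⁵ V.
ΔV = V_B − V_A = 3.87×10⁴ V.
W_field = −qΔV = −(-5.52×10⁻⁶ C)(3.87×10⁴ V) = 0.214 J.

0.214 J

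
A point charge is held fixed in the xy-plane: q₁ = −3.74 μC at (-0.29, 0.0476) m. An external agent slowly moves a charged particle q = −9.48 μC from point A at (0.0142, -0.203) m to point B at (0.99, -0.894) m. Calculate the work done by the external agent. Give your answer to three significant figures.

-0.608 J

For quasistatic motion the external work equals the change in potential energy: W_ext = qΔV = q(V_B − V_A).
At A: distance to the source charge is 0.394 m; V_A = kq₁/r = -8.53×10⁴ V.
At B: distance to the source charge is 1.59 m; V_B = kq₁/r = -2.12×10⁴ V.
ΔV = V_B − V_A = 6.41×10⁴ V.
W_ext = qΔV = (-9.48×10⁻⁶ C)(6.41×10⁴ V) = -0.608 J.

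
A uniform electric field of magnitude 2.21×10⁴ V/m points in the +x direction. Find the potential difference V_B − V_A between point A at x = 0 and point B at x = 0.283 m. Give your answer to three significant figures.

In a uniform field, potential decreases in the direction of E: V_B − V_A = −E·Δx.
V_B − V_A = −(2.21×10⁴ V/m)(0.283 m) = -6250 V.

-6250 V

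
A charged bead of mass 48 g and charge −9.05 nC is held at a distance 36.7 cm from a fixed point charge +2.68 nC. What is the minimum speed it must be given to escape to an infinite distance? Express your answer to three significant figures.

To just escape, total mechanical energy must reach zero at infinity: ½mv²_min + U = 0, so ½mv²_min = −U = |kQq|/r.
|U| = |kQq|/r = (8.99×10⁹ N·m²/C²)(2.68×10⁻⁹)(9.05×10⁻⁹)/(0.367) = 5.94×10⁻⁷ J.
v_min = √(2|U|/m) = √(2·5.94×10⁻⁷/0.0480) = 4.98×10⁻³ m/s.

4.98×10⁻³ m/s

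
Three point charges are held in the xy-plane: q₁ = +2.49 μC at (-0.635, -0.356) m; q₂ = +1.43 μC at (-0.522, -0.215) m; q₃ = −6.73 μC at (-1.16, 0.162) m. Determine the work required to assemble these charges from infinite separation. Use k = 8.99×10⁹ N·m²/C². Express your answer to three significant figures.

-0.144 J

The assembly work is the sum of pairwise potential energies, U = Σ_{i<j} kqᵢqⱼ/rᵢⱼ.
Pair separations: r₁₂ = 0.181 m, r₁₃ = 0.738 m, r₂₃ = 0.741 m.
U = (0.177) + (-0.204) + (-0.117) = -0.144 J.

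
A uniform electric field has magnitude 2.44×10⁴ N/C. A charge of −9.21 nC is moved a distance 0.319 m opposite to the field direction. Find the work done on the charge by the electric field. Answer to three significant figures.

7.17×10⁻⁵ J

The potential change for a displacement 0.319 m opposite to the field direction is ΔV = +Ed = 7780 V.
W_field = −qΔV = 7.17×10⁻⁵ J.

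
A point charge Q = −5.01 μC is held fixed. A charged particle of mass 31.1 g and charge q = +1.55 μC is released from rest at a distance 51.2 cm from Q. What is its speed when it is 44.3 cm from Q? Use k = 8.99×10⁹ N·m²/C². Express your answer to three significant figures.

1.17 m/s

Only the electrostatic force acts, so mechanical energy is conserved: ½mv² = U₁ − U₂ = kQq(1/r₁ − 1/r₂).
U₁ − U₂ = (8.99×10⁹ N·m²/C²)(-5.01×10⁻⁶ C)(1.55×10⁻⁶ C)(1/0.512 − 1/0.443) = 0.0212 J.
v = √(2·0.0212/0.0311) = 1.17 m/s.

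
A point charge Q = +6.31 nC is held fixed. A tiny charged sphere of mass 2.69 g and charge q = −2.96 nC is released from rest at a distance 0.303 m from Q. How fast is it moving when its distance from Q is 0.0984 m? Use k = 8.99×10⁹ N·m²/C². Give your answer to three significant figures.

Only the electrostatic force acts, so mechanical energy is conserved: ½mv² = U₁ − U₂ = kQq(1/r₁ − 1/r₂).
U₁ − U₂ = (8.99×10⁹ N·m²/C²)(6.31×10⁻⁹ C)(-2.96×10⁻⁹ C)(1/0.303 − 1/0.0984) = 1.15×10⁻⁶ J.
v = √(2·1.15×10⁻⁶/2.69×10⁻³) = 0.0293 m/s.

0.0293 m/s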